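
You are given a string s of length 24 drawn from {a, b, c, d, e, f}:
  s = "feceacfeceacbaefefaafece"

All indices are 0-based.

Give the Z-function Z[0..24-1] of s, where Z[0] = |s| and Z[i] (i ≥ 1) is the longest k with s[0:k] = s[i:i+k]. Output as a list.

[24, 0, 0, 0, 0, 0, 6, 0, 0, 0, 0, 0, 0, 0, 0, 2, 0, 1, 0, 0, 4, 0, 0, 0]

Z[0]=24
i=1: fresh scan; Z[1]=0
i=2: fresh scan; Z[2]=0
i=3: fresh scan; Z[3]=0
i=4: fresh scan; Z[4]=0
i=5: fresh scan; Z[5]=0
i=6: fresh scan; Z[6]=6 extend→box=[6,12)
i=7: min(r-i=5, Z[1]=0)=0; Z[7]=0
i=8: min(r-i=4, Z[2]=0)=0; Z[8]=0
i=9: min(r-i=3, Z[3]=0)=0; Z[9]=0
i=10: min(r-i=2, Z[4]=0)=0; Z[10]=0
i=11: min(r-i=1, Z[5]=0)=0; Z[11]=0
i=12: fresh scan; Z[12]=0
i=13: fresh scan; Z[13]=0
i=14: fresh scan; Z[14]=0
i=15: fresh scan; Z[15]=2 extend→box=[15,17)
i=16: min(r-i=1, Z[1]=0)=0; Z[16]=0
i=17: fresh scan; Z[17]=1 extend→box=[17,18)
i=18: fresh scan; Z[18]=0
i=19: fresh scan; Z[19]=0
i=20: fresh scan; Z[20]=4 extend→box=[20,24)
i=21: min(r-i=3, Z[1]=0)=0; Z[21]=0
i=22: min(r-i=2, Z[2]=0)=0; Z[22]=0
i=23: min(r-i=1, Z[3]=0)=0; Z[23]=0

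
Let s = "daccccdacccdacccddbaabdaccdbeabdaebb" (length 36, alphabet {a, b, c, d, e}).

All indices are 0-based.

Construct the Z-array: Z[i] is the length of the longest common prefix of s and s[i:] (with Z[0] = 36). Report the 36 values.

[36, 0, 0, 0, 0, 0, 5, 0, 0, 0, 0, 5, 0, 0, 0, 0, 1, 1, 0, 0, 0, 0, 4, 0, 0, 0, 1, 0, 0, 0, 0, 2, 0, 0, 0, 0]

Z[0]=36
i=1: fresh scan; Z[1]=0
i=2: fresh scan; Z[2]=0
i=3: fresh scan; Z[3]=0
i=4: fresh scan; Z[4]=0
i=5: fresh scan; Z[5]=0
i=6: fresh scan; Z[6]=5 scan→box=[6,11)
i=7: min(r-i=4, Z[1]=0)=0; Z[7]=0
i=8: min(r-i=3, Z[2]=0)=0; Z[8]=0
i=9: min(r-i=2, Z[3]=0)=0; Z[9]=0
i=10: min(r-i=1, Z[4]=0)=0; Z[10]=0
i=11: fresh scan; Z[11]=5 scan→box=[11,16)
i=12: min(r-i=4, Z[1]=0)=0; Z[12]=0
i=13: min(r-i=3, Z[2]=0)=0; Z[13]=0
i=14: min(r-i=2, Z[3]=0)=0; Z[14]=0
i=15: min(r-i=1, Z[4]=0)=0; Z[15]=0
i=16: fresh scan; Z[16]=1 scan→box=[16,17)
i=17: fresh scan; Z[17]=1 scan→box=[17,18)
i=18: fresh scan; Z[18]=0
i=19: fresh scan; Z[19]=0
i=20: fresh scan; Z[20]=0
i=21: fresh scan; Z[21]=0
i=22: fresh scan; Z[22]=4 scan→box=[22,26)
i=23: min(r-i=3, Z[1]=0)=0; Z[23]=0
i=24: min(r-i=2, Z[2]=0)=0; Z[24]=0
i=25: min(r-i=1, Z[3]=0)=0; Z[25]=0
i=26: fresh scan; Z[26]=1 scan→box=[26,27)
i=27: fresh scan; Z[27]=0
i=28: fresh scan; Z[28]=0
i=29: fresh scan; Z[29]=0
i=30: fresh scan; Z[30]=0
i=31: fresh scan; Z[31]=2 scan→box=[31,33)
i=32: min(r-i=1, Z[1]=0)=0; Z[32]=0
i=33: fresh scan; Z[33]=0
i=34: fresh scan; Z[34]=0
i=35: fresh scan; Z[35]=0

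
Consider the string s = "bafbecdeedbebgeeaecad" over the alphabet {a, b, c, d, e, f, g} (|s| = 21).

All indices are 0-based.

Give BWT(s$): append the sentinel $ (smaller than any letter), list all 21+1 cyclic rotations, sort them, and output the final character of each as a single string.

rank  rotation                last
    0  $bafbecdeedbebgeeaecad  d
    1  ad$bafbecdeedbebgeeaec  c
    2  aecad$bafbecdeedbebgee  e
    3  afbecdeedbebgeeaecad$b  b
    4  bafbecdeedbebgeeaecad$  $
    5  bebgeeaecad$bafbecdeed  d
    6  becdeedbebgeeaecad$baf  f
    7  bgeeaecad$bafbecdeedbe  e
    8  cad$bafbecdeedbebgeeae  e
    9  cdeedbebgeeaecad$bafbe  e
   10  d$bafbecdeedbebgeeaeca  a
   11  dbebgeeaecad$bafbecdee  e
   12  deedbebgeeaecad$bafbec  c
   13  eaecad$bafbecdeedbebge  e
   14  ebgeeaecad$bafbecdeedb  b
   15  ecad$bafbecdeedbebgeea  a
   16  ecdeedbebgeeaecad$bafb  b
   17  edbebgeeaecad$bafbecde  e
   18  eeaecad$bafbecdeedbebg  g
   19  eedbebgeeaecad$bafbecd  d
   20  fbecdeedbebgeeaecad$ba  a
   21  geeaecad$bafbecdeedbeb  b

dceb$dfeeeaecebabegdab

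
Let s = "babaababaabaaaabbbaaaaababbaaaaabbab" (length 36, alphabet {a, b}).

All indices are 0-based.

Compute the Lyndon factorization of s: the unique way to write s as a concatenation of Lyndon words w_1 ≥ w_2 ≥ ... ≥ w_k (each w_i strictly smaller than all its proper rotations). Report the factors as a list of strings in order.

emit factor 1: 'b' (i=0, period=1)
emit factor 2: 'ab' (i=1, period=2)
emit factor 3: 'aabab' (i=3, period=5)
emit factor 4: 'aab' (i=8, period=3)
emit factor 5: 'aaaabbb' (i=11, period=7)
emit factor 6: 'aaaaababbaaaaabbab' (i=18, period=18)

["b", "ab", "aabab", "aab", "aaaabbb", "aaaaababbaaaaabbab"]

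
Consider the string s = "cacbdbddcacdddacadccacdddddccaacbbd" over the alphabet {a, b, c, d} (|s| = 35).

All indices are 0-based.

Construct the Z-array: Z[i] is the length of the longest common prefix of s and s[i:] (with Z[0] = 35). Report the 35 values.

[35, 0, 1, 0, 0, 0, 0, 0, 3, 0, 1, 0, 0, 0, 0, 2, 0, 0, 1, 3, 0, 1, 0, 0, 0, 0, 0, 1, 2, 0, 0, 1, 0, 0, 0]

Z[0]=35
i=1: fresh scan; Z[1]=0
i=2: fresh scan; Z[2]=1 grow→box=[2,3)
i=3: fresh scan; Z[3]=0
i=4: fresh scan; Z[4]=0
i=5: fresh scan; Z[5]=0
i=6: fresh scan; Z[6]=0
i=7: fresh scan; Z[7]=0
i=8: fresh scan; Z[8]=3 grow→box=[8,11)
i=9: min(r-i=2, Z[1]=0)=0; Z[9]=0
i=10: min(r-i=1, Z[2]=1)=1; Z[10]=1
i=11: fresh scan; Z[11]=0
i=12: fresh scan; Z[12]=0
i=13: fresh scan; Z[13]=0
i=14: fresh scan; Z[14]=0
i=15: fresh scan; Z[15]=2 grow→box=[15,17)
i=16: min(r-i=1, Z[1]=0)=0; Z[16]=0
i=17: fresh scan; Z[17]=0
i=18: fresh scan; Z[18]=1 grow→box=[18,19)
i=19: fresh scan; Z[19]=3 grow→box=[19,22)
i=20: min(r-i=2, Z[1]=0)=0; Z[20]=0
i=21: min(r-i=1, Z[2]=1)=1; Z[21]=1
i=22: fresh scan; Z[22]=0
i=23: fresh scan; Z[23]=0
i=24: fresh scan; Z[24]=0
i=25: fresh scan; Z[25]=0
i=26: fresh scan; Z[26]=0
i=27: fresh scan; Z[27]=1 grow→box=[27,28)
i=28: fresh scan; Z[28]=2 grow→box=[28,30)
i=29: min(r-i=1, Z[1]=0)=0; Z[29]=0
i=30: fresh scan; Z[30]=0
i=31: fresh scan; Z[31]=1 grow→box=[31,32)
i=32: fresh scan; Z[32]=0
i=33: fresh scan; Z[33]=0
i=34: fresh scan; Z[34]=0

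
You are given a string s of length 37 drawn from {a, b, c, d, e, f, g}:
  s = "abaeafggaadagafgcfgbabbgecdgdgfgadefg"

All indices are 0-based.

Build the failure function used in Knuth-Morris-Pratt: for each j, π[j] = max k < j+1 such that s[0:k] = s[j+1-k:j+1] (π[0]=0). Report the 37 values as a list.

π[0] = 0
j=1 s[j]='b': π[1]=0 (border '')
j=2 s[j]='a': π[2]=1 (border 'a')
j=3 s[j]='e': k: 1→0; π[3]=0 (border '')
j=4 s[j]='a': π[4]=1 (border 'a')
j=5 s[j]='f': k: 1→0; π[5]=0 (border '')
j=6 s[j]='g': π[6]=0 (border '')
j=7 s[j]='g': π[7]=0 (border '')
j=8 s[j]='a': π[8]=1 (border 'a')
j=9 s[j]='a': k: 1→0; π[9]=1 (border 'a')
j=10 s[j]='d': k: 1→0; π[10]=0 (border '')
j=11 s[j]='a': π[11]=1 (border 'a')
j=12 s[j]='g': k: 1→0; π[12]=0 (border '')
j=13 s[j]='a': π[13]=1 (border 'a')
j=14 s[j]='f': k: 1→0; π[14]=0 (border '')
j=15 s[j]='g': π[15]=0 (border '')
j=16 s[j]='c': π[16]=0 (border '')
j=17 s[j]='f': π[17]=0 (border '')
j=18 s[j]='g': π[18]=0 (border '')
j=19 s[j]='b': π[19]=0 (border '')
j=20 s[j]='a': π[20]=1 (border 'a')
j=21 s[j]='b': π[21]=2 (border 'ab')
j=22 s[j]='b': k: 2→0; π[22]=0 (border '')
j=23 s[j]='g': π[23]=0 (border '')
j=24 s[j]='e': π[24]=0 (border '')
j=25 s[j]='c': π[25]=0 (border '')
j=26 s[j]='d': π[26]=0 (border '')
j=27 s[j]='g': π[27]=0 (border '')
j=28 s[j]='d': π[28]=0 (border '')
j=29 s[j]='g': π[29]=0 (border '')
j=30 s[j]='f': π[30]=0 (border '')
j=31 s[j]='g': π[31]=0 (border '')
j=32 s[j]='a': π[32]=1 (border 'a')
j=33 s[j]='d': k: 1→0; π[33]=0 (border '')
j=34 s[j]='e': π[34]=0 (border '')
j=35 s[j]='f': π[35]=0 (border '')
j=36 s[j]='g': π[36]=0 (border '')

[0, 0, 1, 0, 1, 0, 0, 0, 1, 1, 0, 1, 0, 1, 0, 0, 0, 0, 0, 0, 1, 2, 0, 0, 0, 0, 0, 0, 0, 0, 0, 0, 1, 0, 0, 0, 0]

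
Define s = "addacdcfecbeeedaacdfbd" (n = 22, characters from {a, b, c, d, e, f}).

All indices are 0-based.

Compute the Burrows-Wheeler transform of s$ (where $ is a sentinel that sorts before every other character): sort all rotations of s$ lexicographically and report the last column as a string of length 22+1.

ddda$fceaadbedcacfeebdc

rank  rotation                 last
    0  $addacdcfecbeeedaacdfbd  d
    1  aacdfbd$addacdcfecbeeed  d
    2  acdcfecbeeedaacdfbd$add  d
    3  acdfbd$addacdcfecbeeeda  a
    4  addacdcfecbeeedaacdfbd$  $
    5  bd$addacdcfecbeeedaacdf  f
    6  beeedaacdfbd$addacdcfec  c
    7  cbeeedaacdfbd$addacdcfe  e
    8  cdcfecbeeedaacdfbd$adda  a
    9  cdfbd$addacdcfecbeeedaa  a
   10  cfecbeeedaacdfbd$addacd  d
   11  d$addacdcfecbeeedaacdfb  b
   12  daacdfbd$addacdcfecbeee  e
   13  dacdcfecbeeedaacdfbd$ad  d
   14  dcfecbeeedaacdfbd$addac  c
   15  ddacdcfecbeeedaacdfbd$a  a
   16  dfbd$addacdcfecbeeedaac  c
   17  ecbeeedaacdfbd$addacdcf  f
   18  edaacdfbd$addacdcfecbee  e
   19  eedaacdfbd$addacdcfecbe  e
   20  eeedaacdfbd$addacdcfecb  b
   21  fbd$addacdcfecbeeedaacd  d
   22  fecbeeedaacdfbd$addacdc  c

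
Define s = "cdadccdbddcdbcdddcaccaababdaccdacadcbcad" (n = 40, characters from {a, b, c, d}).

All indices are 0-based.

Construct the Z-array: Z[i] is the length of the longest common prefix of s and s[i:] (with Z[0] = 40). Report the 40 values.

[40, 0, 0, 0, 1, 2, 0, 0, 0, 0, 2, 0, 0, 2, 0, 0, 0, 1, 0, 1, 1, 0, 0, 0, 0, 0, 0, 0, 1, 3, 0, 0, 1, 0, 0, 1, 0, 1, 0, 0]

Z[0]=40
i=1: fresh scan; Z[1]=0
i=2: fresh scan; Z[2]=0
i=3: fresh scan; Z[3]=0
i=4: fresh scan; Z[4]=1 extend→box=[4,5)
i=5: fresh scan; Z[5]=2 extend→box=[5,7)
i=6: min(r-i=1, Z[1]=0)=0; Z[6]=0
i=7: fresh scan; Z[7]=0
i=8: fresh scan; Z[8]=0
i=9: fresh scan; Z[9]=0
i=10: fresh scan; Z[10]=2 extend→box=[10,12)
i=11: min(r-i=1, Z[1]=0)=0; Z[11]=0
i=12: fresh scan; Z[12]=0
i=13: fresh scan; Z[13]=2 extend→box=[13,15)
i=14: min(r-i=1, Z[1]=0)=0; Z[14]=0
i=15: fresh scan; Z[15]=0
i=16: fresh scan; Z[16]=0
i=17: fresh scan; Z[17]=1 extend→box=[17,18)
i=18: fresh scan; Z[18]=0
i=19: fresh scan; Z[19]=1 extend→box=[19,20)
i=20: fresh scan; Z[20]=1 extend→box=[20,21)
i=21: fresh scan; Z[21]=0
i=22: fresh scan; Z[22]=0
i=23: fresh scan; Z[23]=0
i=24: fresh scan; Z[24]=0
i=25: fresh scan; Z[25]=0
i=26: fresh scan; Z[26]=0
i=27: fresh scan; Z[27]=0
i=28: fresh scan; Z[28]=1 extend→box=[28,29)
i=29: fresh scan; Z[29]=3 extend→box=[29,32)
i=30: min(r-i=2, Z[1]=0)=0; Z[30]=0
i=31: min(r-i=1, Z[2]=0)=0; Z[31]=0
i=32: fresh scan; Z[32]=1 extend→box=[32,33)
i=33: fresh scan; Z[33]=0
i=34: fresh scan; Z[34]=0
i=35: fresh scan; Z[35]=1 extend→box=[35,36)
i=36: fresh scan; Z[36]=0
i=37: fresh scan; Z[37]=1 extend→box=[37,38)
i=38: fresh scan; Z[38]=0
i=39: fresh scan; Z[39]=0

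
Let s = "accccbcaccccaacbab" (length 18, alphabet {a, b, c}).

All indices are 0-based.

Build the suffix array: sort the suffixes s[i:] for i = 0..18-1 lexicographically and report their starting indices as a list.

sorted suffixes:
  #0 SA[0]=12  'aacbab'
  #1 SA[1]=16  'ab'
  #2 SA[2]=13  'acbab'
  #3 SA[3]=7  'accccaacbab'
  #4 SA[4]=0  'accccbcaccccaacbab'
  #5 SA[5]=17  'b'
  #6 SA[6]=15  'bab'
  #7 SA[7]=5  'bcaccccaacbab'
  #8 SA[8]=11  'caacbab'
  #9 SA[9]=6  'caccccaacbab'
  #10 SA[10]=14  'cbab'
  #11 SA[11]=4  'cbcaccccaacbab'
  #12 SA[12]=10  'ccaacbab'
  #13 SA[13]=3  'ccbcaccccaacbab'
  #14 SA[14]=9  'cccaacbab'
  #15 SA[15]=2  'cccbcaccccaacbab'
  #16 SA[16]=8  'ccccaacbab'
  #17 SA[17]=1  'ccccbcaccccaacbab'

[12, 16, 13, 7, 0, 17, 15, 5, 11, 6, 14, 4, 10, 3, 9, 2, 8, 1]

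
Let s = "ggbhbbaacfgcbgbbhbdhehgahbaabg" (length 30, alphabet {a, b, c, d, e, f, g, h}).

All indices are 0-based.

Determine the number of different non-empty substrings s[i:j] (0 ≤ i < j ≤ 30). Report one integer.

rank→(start, suffix):
  0 → (26, 'aabg')
  1 → (6, 'aacfgcbgbbhbdhehgahbaabg')
  2 → (27, 'abg')
  3 → (7, 'acfgcbgbbhbdhehgahbaabg')
  4 → (23, 'ahbaabg')
  5 → (25, 'baabg')
  6 → (5, 'baacfgcbgbbhbdhehgahbaabg')
  7 → (4, 'bbaacfgcbgbbhbdhehgahbaabg')
  8 → (14, 'bbhbdhehgahbaabg')
  9 → (17, 'bdhehgahbaabg')
  10 → (28, 'bg')
  11 → (12, 'bgbbhbdhehgahbaabg')
  12 → (2, 'bhbbaacfgcbgbbhbdhehgahbaabg')
  13 → (15, 'bhbdhehgahbaabg')
  14 → (11, 'cbgbbhbdhehgahbaabg')
  15 → (8, 'cfgcbgbbhbdhehgahbaabg')
  16 → (18, 'dhehgahbaabg')
  17 → (20, 'ehgahbaabg')
  18 → (9, 'fgcbgbbhbdhehgahbaabg')
  19 → (29, 'g')
  20 → (22, 'gahbaabg')
  21 → (13, 'gbbhbdhehgahbaabg')
  22 → (1, 'gbhbbaacfgcbgbbhbdhehgahbaabg')
  23 → (10, 'gcbgbbhbdhehgahbaabg')
  24 → (0, 'ggbhbbaacfgcbgbbhbdhehgahbaabg')
  25 → (24, 'hbaabg')
  26 → (3, 'hbbaacfgcbgbbhbdhehgahbaabg')
  27 → (16, 'hbdhehgahbaabg')
  28 → (19, 'hehgahbaabg')
  29 → (21, 'hgahbaabg')

SA = [26, 6, 27, 7, 23, 25, 5, 4, 14, 17, 28, 12, 2, 15, 11, 8, 18, 20, 9, 29, 22, 13, 1, 10, 0, 24, 3, 16, 19, 21]
[i] adj suffixes → lcp
  [1] 26/6 → 2 ('aa')
  [2] 6/27 → 1 ('a')
  [3] 27/7 → 1 ('a')
  [4] 7/23 → 1 ('a')
  [5] 23/25 → 0 ('')
  [6] 25/5 → 3 ('baa')
  [7] 5/4 → 1 ('b')
  [8] 4/14 → 2 ('bb')
  [9] 14/17 → 1 ('b')
  [10] 17/28 → 1 ('b')
  [11] 28/12 → 2 ('bg')
  [12] 12/2 → 1 ('b')
  [13] 2/15 → 3 ('bhb')
  [14] 15/11 → 0 ('')
  [15] 11/8 → 1 ('c')
  [16] 8/18 → 0 ('')
  [17] 18/20 → 0 ('')
  [18] 20/9 → 0 ('')
  [19] 9/29 → 0 ('')
  [20] 29/22 → 1 ('g')
  [21] 22/13 → 1 ('g')
  [22] 13/1 → 2 ('gb')
  [23] 1/10 → 1 ('g')
  [24] 10/0 → 1 ('g')
  [25] 0/24 → 0 ('')
  [26] 24/3 → 2 ('hb')
  [27] 3/16 → 2 ('hb')
  [28] 16/19 → 1 ('h')
  [29] 19/21 → 1 ('h')

n(n+1)/2 = 30·31/2 = 465
Σ LCP = 0 + 2 + 1 + 1 + 1 + 0 + 3 + 1 + 2 + 1 + 1 + 2 + 1 + 3 + 0 + 1 + 0 + 0 + 0 + 0 + 1 + 1 + 2 + 1 + 1 + 0 + 2 + 2 + 1 + 1 = 32
distinct = 465 − 32 = 433

433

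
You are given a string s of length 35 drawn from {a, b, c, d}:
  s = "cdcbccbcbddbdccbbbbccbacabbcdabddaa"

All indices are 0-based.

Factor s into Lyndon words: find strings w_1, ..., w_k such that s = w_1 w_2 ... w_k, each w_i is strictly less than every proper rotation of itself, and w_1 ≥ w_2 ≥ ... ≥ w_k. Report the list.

["cd", "c", "bcc", "bcbddbdcc", "bbbbcc", "b", "ac", "abbcdabdd", "a", "a"]

emit factor 1: 'cd' (i=0, period=2)
emit factor 2: 'c' (i=2, period=1)
emit factor 3: 'bcc' (i=3, period=3)
emit factor 4: 'bcbddbdcc' (i=6, period=9)
emit factor 5: 'bbbbcc' (i=15, period=6)
emit factor 6: 'b' (i=21, period=1)
emit factor 7: 'ac' (i=22, period=2)
emit factor 8: 'abbcdabdd' (i=24, period=9)
emit factor 9: 'a' (i=33, period=1)
emit factor 10: 'a' (i=34, period=1)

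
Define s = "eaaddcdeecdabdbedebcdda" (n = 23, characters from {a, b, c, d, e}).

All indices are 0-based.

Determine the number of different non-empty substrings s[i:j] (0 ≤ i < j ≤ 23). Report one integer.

rank→(start, suffix):
  0 → (22, 'a')
  1 → (1, 'aaddcdeecdabdbedebcdda')
  2 → (11, 'abdbedebcdda')
  3 → (2, 'addcdeecdabdbedebcdda')
  4 → (18, 'bcdda')
  5 → (12, 'bdbedebcdda')
  6 → (14, 'bedebcdda')
  7 → (9, 'cdabdbedebcdda')
  8 → (19, 'cdda')
  9 → (5, 'cdeecdabdbedebcdda')
  10 → (21, 'da')
  11 → (10, 'dabdbedebcdda')
  12 → (13, 'dbedebcdda')
  13 → (4, 'dcdeecdabdbedebcdda')
  14 → (20, 'dda')
  15 → (3, 'ddcdeecdabdbedebcdda')
  16 → (16, 'debcdda')
  17 → (6, 'deecdabdbedebcdda')
  18 → (0, 'eaaddcdeecdabdbedebcdda')
  19 → (17, 'ebcdda')
  20 → (8, 'ecdabdbedebcdda')
  21 → (15, 'edebcdda')
  22 → (7, 'eecdabdbedebcdda')

SA = [22, 1, 11, 2, 18, 12, 14, 9, 19, 5, 21, 10, 13, 4, 20, 3, 16, 6, 0, 17, 8, 15, 7]
rank  pair      lcp
   1  s[22:],s[1:]  1  'a'
   2  s[1:],s[11:]  1  'a'
   3  s[11:],s[2:]  1  'a'
   4  s[2:],s[18:]  0  ''
   5  s[18:],s[12:]  1  'b'
   6  s[12:],s[14:]  1  'b'
   7  s[14:],s[9:]  0  ''
   8  s[9:],s[19:]  2  'cd'
   9  s[19:],s[5:]  2  'cd'
  10  s[5:],s[21:]  0  ''
  11  s[21:],s[10:]  2  'da'
  12  s[10:],s[13:]  1  'd'
  13  s[13:],s[4:]  1  'd'
  14  s[4:],s[20:]  1  'd'
  15  s[20:],s[3:]  2  'dd'
  16  s[3:],s[16:]  1  'd'
  17  s[16:],s[6:]  2  'de'
  18  s[6:],s[0:]  0  ''
  19  s[0:],s[17:]  1  'e'
  20  s[17:],s[8:]  1  'e'
  21  s[8:],s[15:]  1  'e'
  22  s[15:],s[7:]  1  'e'

n(n+1)/2 = 23·24/2 = 276
Σ LCP = 0 + 1 + 1 + 1 + 0 + 1 + 1 + 0 + 2 + 2 + 0 + 2 + 1 + 1 + 1 + 2 + 1 + 2 + 0 + 1 + 1 + 1 + 1 = 23
distinct = 276 − 23 = 253

253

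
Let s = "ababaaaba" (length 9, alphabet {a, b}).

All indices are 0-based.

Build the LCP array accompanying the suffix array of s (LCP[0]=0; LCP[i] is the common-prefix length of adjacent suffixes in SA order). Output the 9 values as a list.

rank | idx | suffix
   0 |   8 | a
   1 |   4 | aaaba
   2 |   5 | aaba
   3 |   6 | aba
   4 |   2 | abaaaba
   5 |   0 | ababaaaba
   6 |   7 | ba
   7 |   3 | baaaba
   8 |   1 | babaaaba

SA = [8, 4, 5, 6, 2, 0, 7, 3, 1]
[i] adj suffixes → lcp
  [1] 8/4 → 1 ('a')
  [2] 4/5 → 2 ('aa')
  [3] 5/6 → 1 ('a')
  [4] 6/2 → 3 ('aba')
  [5] 2/0 → 3 ('aba')
  [6] 0/7 → 0 ('')
  [7] 7/3 → 2 ('ba')
  [8] 3/1 → 2 ('ba')

[0, 1, 2, 1, 3, 3, 0, 2, 2]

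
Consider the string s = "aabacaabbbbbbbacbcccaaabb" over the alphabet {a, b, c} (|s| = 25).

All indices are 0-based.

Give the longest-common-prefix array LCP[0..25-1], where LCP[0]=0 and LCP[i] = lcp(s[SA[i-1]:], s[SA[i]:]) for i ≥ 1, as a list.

sorted suffixes:
  #0 SA[0]=20  'aaabb'
  #1 SA[1]=0  'aabacaabbbbbbbacbcccaaabb'
  #2 SA[2]=21  'aabb'
  #3 SA[3]=5  'aabbbbbbbacbcccaaabb'
  #4 SA[4]=1  'abacaabbbbbbbacbcccaaabb'
  #5 SA[5]=22  'abb'
  #6 SA[6]=6  'abbbbbbbacbcccaaabb'
  #7 SA[7]=3  'acaabbbbbbbacbcccaaabb'
  #8 SA[8]=14  'acbcccaaabb'
  #9 SA[9]=24  'b'
  #10 SA[10]=2  'bacaabbbbbbbacbcccaaabb'
  #11 SA[11]=13  'bacbcccaaabb'
  #12 SA[12]=23  'bb'
  #13 SA[13]=12  'bbacbcccaaabb'
  #14 SA[14]=11  'bbbacbcccaaabb'
  #15 SA[15]=10  'bbbbacbcccaaabb'
  #16 SA[16]=9  'bbbbbacbcccaaabb'
  #17 SA[17]=8  'bbbbbbacbcccaaabb'
  #18 SA[18]=7  'bbbbbbbacbcccaaabb'
  #19 SA[19]=16  'bcccaaabb'
  #20 SA[20]=19  'caaabb'
  #21 SA[21]=4  'caabbbbbbbacbcccaaabb'
  #22 SA[22]=15  'cbcccaaabb'
  #23 SA[23]=18  'ccaaabb'
  #24 SA[24]=17  'cccaaabb'

SA = [20, 0, 21, 5, 1, 22, 6, 3, 14, 24, 2, 13, 23, 12, 11, 10, 9, 8, 7, 16, 19, 4, 15, 18, 17]
[i] adj suffixes → lcp
  [1] 20/0 → 2 ('aa')
  [2] 0/21 → 3 ('aab')
  [3] 21/5 → 4 ('aabb')
  [4] 5/1 → 1 ('a')
  [5] 1/22 → 2 ('ab')
  [6] 22/6 → 3 ('abb')
  [7] 6/3 → 1 ('a')
  [8] 3/14 → 2 ('ac')
  [9] 14/24 → 0 ('')
  [10] 24/2 → 1 ('b')
  [11] 2/13 → 3 ('bac')
  [12] 13/23 → 1 ('b')
  [13] 23/12 → 2 ('bb')
  [14] 12/11 → 2 ('bb')
  [15] 11/10 → 3 ('bbb')
  [16] 10/9 → 4 ('bbbb')
  [17] 9/8 → 5 ('bbbbb')
  [18] 8/7 → 6 ('bbbbbb')
  [19] 7/16 → 1 ('b')
  [20] 16/19 → 0 ('')
  [21] 19/4 → 3 ('caa')
  [22] 4/15 → 1 ('c')
  [23] 15/18 → 1 ('c')
  [24] 18/17 → 2 ('cc')

[0, 2, 3, 4, 1, 2, 3, 1, 2, 0, 1, 3, 1, 2, 2, 3, 4, 5, 6, 1, 0, 3, 1, 1, 2]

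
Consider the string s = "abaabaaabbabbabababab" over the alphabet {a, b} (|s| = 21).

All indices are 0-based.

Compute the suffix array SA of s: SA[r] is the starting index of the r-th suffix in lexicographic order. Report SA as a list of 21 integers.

rank→(start, suffix):
  0 → (5, 'aaabbabbabababab')
  1 → (2, 'aabaaabbabbabababab')
  2 → (6, 'aabbabbabababab')
  3 → (19, 'ab')
  4 → (3, 'abaaabbabbabababab')
  5 → (0, 'abaabaaabbabbabababab')
  6 → (17, 'abab')
  7 → (15, 'ababab')
  8 → (13, 'abababab')
  9 → (10, 'abbabababab')
  10 → (7, 'abbabbabababab')
  11 → (20, 'b')
  12 → (4, 'baaabbabbabababab')
  13 → (1, 'baabaaabbabbabababab')
  14 → (18, 'bab')
  15 → (16, 'babab')
  16 → (14, 'bababab')
  17 → (12, 'babababab')
  18 → (9, 'babbabababab')
  19 → (11, 'bbabababab')
  20 → (8, 'bbabbabababab')

[5, 2, 6, 19, 3, 0, 17, 15, 13, 10, 7, 20, 4, 1, 18, 16, 14, 12, 9, 11, 8]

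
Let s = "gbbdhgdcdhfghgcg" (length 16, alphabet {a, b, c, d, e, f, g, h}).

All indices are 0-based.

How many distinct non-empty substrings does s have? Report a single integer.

124

rank→(start, suffix):
  0 → (1, 'bbdhgdcdhfghgcg')
  1 → (2, 'bdhgdcdhfghgcg')
  2 → (7, 'cdhfghgcg')
  3 → (14, 'cg')
  4 → (6, 'dcdhfghgcg')
  5 → (8, 'dhfghgcg')
  6 → (3, 'dhgdcdhfghgcg')
  7 → (10, 'fghgcg')
  8 → (15, 'g')
  9 → (0, 'gbbdhgdcdhfghgcg')
  10 → (13, 'gcg')
  11 → (5, 'gdcdhfghgcg')
  12 → (11, 'ghgcg')
  13 → (9, 'hfghgcg')
  14 → (12, 'hgcg')
  15 → (4, 'hgdcdhfghgcg')

SA = [1, 2, 7, 14, 6, 8, 3, 10, 15, 0, 13, 5, 11, 9, 12, 4]
i: (SA[i-1],SA[i]) lcp shared
  1: (1,2) 1 'b'
  2: (2,7) 0 ''
  3: (7,14) 1 'c'
  4: (14,6) 0 ''
  5: (6,8) 1 'd'
  6: (8,3) 2 'dh'
  7: (3,10) 0 ''
  8: (10,15) 0 ''
  9: (15,0) 1 'g'
  10: (0,13) 1 'g'
  11: (13,5) 1 'g'
  12: (5,11) 1 'g'
  13: (11,9) 0 ''
  14: (9,12) 1 'h'
  15: (12,4) 2 'hg'

n(n+1)/2 = 16·17/2 = 136
Σ LCP = 0 + 1 + 0 + 1 + 0 + 1 + 2 + 0 + 0 + 1 + 1 + 1 + 1 + 0 + 1 + 2 = 12
distinct = 136 − 12 = 124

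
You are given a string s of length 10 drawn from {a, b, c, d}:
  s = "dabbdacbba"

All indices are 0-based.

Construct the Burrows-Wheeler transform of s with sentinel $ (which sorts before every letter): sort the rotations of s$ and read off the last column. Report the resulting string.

rank  rotation     last
    0  $dabbdacbba  a
    1  a$dabbdacbb  b
    2  abbdacbba$d  d
    3  acbba$dabbd  d
    4  ba$dabbdacb  b
    5  bba$dabbdac  c
    6  bbdacbba$da  a
    7  bdacbba$dab  b
    8  cbba$dabbda  a
    9  dabbdacbba$  $
   10  dacbba$dabb  b

abddbcaba$b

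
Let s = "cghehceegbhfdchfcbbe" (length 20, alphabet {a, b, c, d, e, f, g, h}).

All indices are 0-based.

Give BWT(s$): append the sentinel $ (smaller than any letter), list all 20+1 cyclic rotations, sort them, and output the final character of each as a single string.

ecbgfh$dfbcehhhecegcb

rank  rotation               last
    0  $cghehceegbhfdchfcbbe  e
    1  bbe$cghehceegbhfdchfc  c
    2  be$cghehceegbhfdchfcb  b
    3  bhfdchfcbbe$cghehceeg  g
    4  cbbe$cghehceegbhfdchf  f
    5  ceegbhfdchfcbbe$cgheh  h
    6  cghehceegbhfdchfcbbe$  $
    7  chfcbbe$cghehceegbhfd  d
    8  dchfcbbe$cghehceegbhf  f
    9  e$cghehceegbhfdchfcbb  b
   10  eegbhfdchfcbbe$cghehc  c
   11  egbhfdchfcbbe$cghehce  e
   12  ehceegbhfdchfcbbe$cgh  h
   13  fcbbe$cghehceegbhfdch  h
   14  fdchfcbbe$cghehceegbh  h
   15  gbhfdchfcbbe$cghehcee  e
   16  ghehceegbhfdchfcbbe$c  c
   17  hceegbhfdchfcbbe$cghe  e
   18  hehceegbhfdchfcbbe$cg  g
   19  hfcbbe$cghehceegbhfdc  c
   20  hfdchfcbbe$cghehceegb  b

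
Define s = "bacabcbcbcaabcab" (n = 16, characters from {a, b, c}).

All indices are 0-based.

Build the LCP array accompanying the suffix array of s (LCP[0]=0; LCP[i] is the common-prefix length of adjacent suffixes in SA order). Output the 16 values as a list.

[0, 1, 2, 3, 1, 0, 1, 1, 3, 2, 4, 0, 2, 3, 1, 3]

rank→(start, suffix):
  0 → (10, 'aabcab')
  1 → (14, 'ab')
  2 → (11, 'abcab')
  3 → (3, 'abcbcbcaabcab')
  4 → (1, 'acabcbcbcaabcab')
  5 → (15, 'b')
  6 → (0, 'bacabcbcbcaabcab')
  7 → (8, 'bcaabcab')
  8 → (12, 'bcab')
  9 → (6, 'bcbcaabcab')
  10 → (4, 'bcbcbcaabcab')
  11 → (9, 'caabcab')
  12 → (13, 'cab')
  13 → (2, 'cabcbcbcaabcab')
  14 → (7, 'cbcaabcab')
  15 → (5, 'cbcbcaabcab')

SA = [10, 14, 11, 3, 1, 15, 0, 8, 12, 6, 4, 9, 13, 2, 7, 5]
[i] adj suffixes → lcp
  [1] 10/14 → 1 ('a')
  [2] 14/11 → 2 ('ab')
  [3] 11/3 → 3 ('abc')
  [4] 3/1 → 1 ('a')
  [5] 1/15 → 0 ('')
  [6] 15/0 → 1 ('b')
  [7] 0/8 → 1 ('b')
  [8] 8/12 → 3 ('bca')
  [9] 12/6 → 2 ('bc')
  [10] 6/4 → 4 ('bcbc')
  [11] 4/9 → 0 ('')
  [12] 9/13 → 2 ('ca')
  [13] 13/2 → 3 ('cab')
  [14] 2/7 → 1 ('c')
  [15] 7/5 → 3 ('cbc')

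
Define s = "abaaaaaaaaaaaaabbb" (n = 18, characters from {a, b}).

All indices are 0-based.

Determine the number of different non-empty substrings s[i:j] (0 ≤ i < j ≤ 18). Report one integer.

sorted suffixes:
  #0 SA[0]=2  'aaaaaaaaaaaaabbb'
  #1 SA[1]=3  'aaaaaaaaaaaabbb'
  #2 SA[2]=4  'aaaaaaaaaaabbb'
  #3 SA[3]=5  'aaaaaaaaaabbb'
  #4 SA[4]=6  'aaaaaaaaabbb'
  #5 SA[5]=7  'aaaaaaaabbb'
  #6 SA[6]=8  'aaaaaaabbb'
  #7 SA[7]=9  'aaaaaabbb'
  #8 SA[8]=10  'aaaaabbb'
  #9 SA[9]=11  'aaaabbb'
  #10 SA[10]=12  'aaabbb'
  #11 SA[11]=13  'aabbb'
  #12 SA[12]=0  'abaaaaaaaaaaaaabbb'
  #13 SA[13]=14  'abbb'
  #14 SA[14]=17  'b'
  #15 SA[15]=1  'baaaaaaaaaaaaabbb'
  #16 SA[16]=16  'bb'
  #17 SA[17]=15  'bbb'

SA = [2, 3, 4, 5, 6, 7, 8, 9, 10, 11, 12, 13, 0, 14, 17, 1, 16, 15]
[i] adj suffixes → lcp
  [1] 2/3 → 12 ('aaaaaaaaaaaa')
  [2] 3/4 → 11 ('aaaaaaaaaaa')
  [3] 4/5 → 10 ('aaaaaaaaaa')
  [4] 5/6 → 9 ('aaaaaaaaa')
  [5] 6/7 → 8 ('aaaaaaaa')
  [6] 7/8 → 7 ('aaaaaaa')
  [7] 8/9 → 6 ('aaaaaa')
  [8] 9/10 → 5 ('aaaaa')
  [9] 10/11 → 4 ('aaaa')
  [10] 11/12 → 3 ('aaa')
  [11] 12/13 → 2 ('aa')
  [12] 13/0 → 1 ('a')
  [13] 0/14 → 2 ('ab')
  [14] 14/17 → 0 ('')
  [15] 17/1 → 1 ('b')
  [16] 1/16 → 1 ('b')
  [17] 16/15 → 2 ('bb')

n(n+1)/2 = 18·19/2 = 171
Σ LCP = 0 + 12 + 11 + 10 + 9 + 8 + 7 + 6 + 5 + 4 + 3 + 2 + 1 + 2 + 0 + 1 + 1 + 2 = 84
distinct = 171 − 84 = 87

87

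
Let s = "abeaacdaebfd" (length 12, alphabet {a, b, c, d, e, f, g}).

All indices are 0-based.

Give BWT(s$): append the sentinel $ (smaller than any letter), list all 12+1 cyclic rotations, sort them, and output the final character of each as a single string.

rank  rotation       last
    0  $abeaacdaebfd  d
    1  aacdaebfd$abe  e
    2  abeaacdaebfd$  $
    3  acdaebfd$abea  a
    4  aebfd$abeaacd  d
    5  beaacdaebfd$a  a
    6  bfd$abeaacdae  e
    7  cdaebfd$abeaa  a
    8  d$abeaacdaebf  f
    9  daebfd$abeaac  c
   10  eaacdaebfd$ab  b
   11  ebfd$abeaacda  a
   12  fd$abeaacdaeb  b

de$adaeafcbab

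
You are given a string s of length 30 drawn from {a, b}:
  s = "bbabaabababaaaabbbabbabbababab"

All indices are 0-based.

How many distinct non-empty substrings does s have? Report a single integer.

sorted suffixes:
  #0 SA[0]=11  'aaaabbbabbabbababab'
  #1 SA[1]=12  'aaabbbabbabbababab'
  #2 SA[2]=4  'aabababaaaabbbabbabbababab'
  #3 SA[3]=13  'aabbbabbabbababab'
  #4 SA[4]=28  'ab'
  #5 SA[5]=9  'abaaaabbbabbabbababab'
  #6 SA[6]=2  'abaabababaaaabbbabbabbababab'
  #7 SA[7]=26  'abab'
  #8 SA[8]=7  'ababaaaabbbabbabbababab'
  #9 SA[9]=24  'ababab'
  #10 SA[10]=5  'abababaaaabbbabbabbababab'
  #11 SA[11]=21  'abbababab'
  #12 SA[12]=18  'abbabbababab'
  #13 SA[13]=14  'abbbabbabbababab'
  #14 SA[14]=29  'b'
  #15 SA[15]=10  'baaaabbbabbabbababab'
  #16 SA[16]=3  'baabababaaaabbbabbabbababab'
  #17 SA[17]=27  'bab'
  #18 SA[18]=8  'babaaaabbbabbabbababab'
  #19 SA[19]=1  'babaabababaaaabbbabbabbababab'
  #20 SA[20]=25  'babab'
  #21 SA[21]=6  'bababaaaabbbabbabbababab'
  #22 SA[22]=23  'bababab'
  #23 SA[23]=20  'babbababab'
  #24 SA[24]=17  'babbabbababab'
  #25 SA[25]=0  'bbabaabababaaaabbbabbabbababab'
  #26 SA[26]=22  'bbababab'
  #27 SA[27]=19  'bbabbababab'
  #28 SA[28]=16  'bbabbabbababab'
  #29 SA[29]=15  'bbbabbabbababab'

SA = [11, 12, 4, 13, 28, 9, 2, 26, 7, 24, 5, 21, 18, 14, 29, 10, 3, 27, 8, 1, 25, 6, 23, 20, 17, 0, 22, 19, 16, 15]
i: (SA[i-1],SA[i]) lcp shared
  1: (11,12) 3 'aaa'
  2: (12,4) 2 'aa'
  3: (4,13) 3 'aab'
  4: (13,28) 1 'a'
  5: (28,9) 2 'ab'
  6: (9,2) 4 'abaa'
  7: (2,26) 3 'aba'
  8: (26,7) 4 'abab'
  9: (7,24) 5 'ababa'
  10: (24,5) 6 'ababab'
  11: (5,21) 2 'ab'
  12: (21,18) 5 'abbab'
  13: (18,14) 3 'abb'
  14: (14,29) 0 ''
  15: (29,10) 1 'b'
  16: (10,3) 3 'baa'
  17: (3,27) 2 'ba'
  18: (27,8) 3 'bab'
  19: (8,1) 5 'babaa'
  20: (1,25) 4 'baba'
  21: (25,6) 5 'babab'
  22: (6,23) 6 'bababa'
  23: (23,20) 3 'bab'
  24: (20,17) 6 'babbab'
  25: (17,0) 1 'b'
  26: (0,22) 5 'bbaba'
  27: (22,19) 4 'bbab'
  28: (19,16) 7 'bbabbab'
  29: (16,15) 2 'bb'

n(n+1)/2 = 30·31/2 = 465
Σ LCP = 0 + 3 + 2 + 3 + 1 + 2 + 4 + 3 + 4 + 5 + 6 + 2 + 5 + 3 + 0 + 1 + 3 + 2 + 3 + 5 + 4 + 5 + 6 + 3 + 6 + 1 + 5 + 4 + 7 + 2 = 100
distinct = 465 − 100 = 365

365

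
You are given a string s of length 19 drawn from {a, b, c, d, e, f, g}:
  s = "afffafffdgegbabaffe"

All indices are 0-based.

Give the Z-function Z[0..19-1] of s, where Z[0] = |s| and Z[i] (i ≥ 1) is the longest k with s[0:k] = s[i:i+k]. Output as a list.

[19, 0, 0, 0, 4, 0, 0, 0, 0, 0, 0, 0, 0, 1, 0, 3, 0, 0, 0]

Z[0]=19
i=1: fresh scan; Z[1]=0
i=2: fresh scan; Z[2]=0
i=3: fresh scan; Z[3]=0
i=4: fresh scan; Z[4]=4 scan→box=[4,8)
i=5: min(r-i=3, Z[1]=0)=0; Z[5]=0
i=6: min(r-i=2, Z[2]=0)=0; Z[6]=0
i=7: min(r-i=1, Z[3]=0)=0; Z[7]=0
i=8: fresh scan; Z[8]=0
i=9: fresh scan; Z[9]=0
i=10: fresh scan; Z[10]=0
i=11: fresh scan; Z[11]=0
i=12: fresh scan; Z[12]=0
i=13: fresh scan; Z[13]=1 scan→box=[13,14)
i=14: fresh scan; Z[14]=0
i=15: fresh scan; Z[15]=3 scan→box=[15,18)
i=16: min(r-i=2, Z[1]=0)=0; Z[16]=0
i=17: min(r-i=1, Z[2]=0)=0; Z[17]=0
i=18: fresh scan; Z[18]=0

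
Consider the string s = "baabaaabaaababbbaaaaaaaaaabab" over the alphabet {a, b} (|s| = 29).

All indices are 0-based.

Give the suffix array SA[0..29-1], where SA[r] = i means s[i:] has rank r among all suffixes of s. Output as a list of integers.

rank→(start, suffix):
  0 → (16, 'aaaaaaaaaabab')
  1 → (17, 'aaaaaaaaabab')
  2 → (18, 'aaaaaaaabab')
  3 → (19, 'aaaaaaabab')
  4 → (20, 'aaaaaabab')
  5 → (21, 'aaaaabab')
  6 → (22, 'aaaabab')
  7 → (4, 'aaabaaababbbaaaaaaaaaabab')
  8 → (23, 'aaabab')
  9 → (8, 'aaababbbaaaaaaaaaabab')
  10 → (1, 'aabaaabaaababbbaaaaaaaaaabab')
  11 → (5, 'aabaaababbbaaaaaaaaaabab')
  12 → (24, 'aabab')
  13 → (9, 'aababbbaaaaaaaaaabab')
  14 → (27, 'ab')
  15 → (2, 'abaaabaaababbbaaaaaaaaaabab')
  16 → (6, 'abaaababbbaaaaaaaaaabab')
  17 → (25, 'abab')
  18 → (10, 'ababbbaaaaaaaaaabab')
  19 → (12, 'abbbaaaaaaaaaabab')
  20 → (28, 'b')
  21 → (15, 'baaaaaaaaaabab')
  22 → (3, 'baaabaaababbbaaaaaaaaaabab')
  23 → (7, 'baaababbbaaaaaaaaaabab')
  24 → (0, 'baabaaabaaababbbaaaaaaaaaabab')
  25 → (26, 'bab')
  26 → (11, 'babbbaaaaaaaaaabab')
  27 → (14, 'bbaaaaaaaaaabab')
  28 → (13, 'bbbaaaaaaaaaabab')

[16, 17, 18, 19, 20, 21, 22, 4, 23, 8, 1, 5, 24, 9, 27, 2, 6, 25, 10, 12, 28, 15, 3, 7, 0, 26, 11, 14, 13]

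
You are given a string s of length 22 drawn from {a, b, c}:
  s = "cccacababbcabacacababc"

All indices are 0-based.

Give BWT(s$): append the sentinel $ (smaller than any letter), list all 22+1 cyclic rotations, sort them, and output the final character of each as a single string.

ccccbbccbaaaaabbaabcac$

rank  rotation                 last
    0  $cccacababbcabacacababc  c
    1  ababbcabacacababc$cccac  c
    2  ababc$cccacababbcabacac  c
    3  abacacababc$cccacababbc  c
    4  abbcabacacababc$cccacab  b
    5  abc$cccacababbcabacacab  b
    6  acababbcabacacababc$ccc  c
    7  acababc$cccacababbcabac  c
    8  acacababc$cccacababbcab  b
    9  babbcabacacababc$cccaca  a
   10  babc$cccacababbcabacaca  a
   11  bacacababc$cccacababbca  a
   12  bbcabacacababc$cccacaba  a
   13  bc$cccacababbcabacacaba  a
   14  bcabacacababc$cccacabab  b
   15  c$cccacababbcabacacabab  b
   16  cababbcabacacababc$ccca  a
   17  cababc$cccacababbcabaca  a
   18  cabacacababc$cccacababb  b
   19  cacababbcabacacababc$cc  c
   20  cacababc$cccacababbcaba  a
   21  ccacababbcabacacababc$c  c
   22  cccacababbcabacacababc$  $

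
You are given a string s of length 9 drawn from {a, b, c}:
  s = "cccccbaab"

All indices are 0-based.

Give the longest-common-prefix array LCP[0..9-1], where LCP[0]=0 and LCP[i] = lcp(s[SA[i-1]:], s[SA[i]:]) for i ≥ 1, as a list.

[0, 1, 0, 1, 0, 1, 2, 3, 4]

rank→(start, suffix):
  0 → (6, 'aab')
  1 → (7, 'ab')
  2 → (8, 'b')
  3 → (5, 'baab')
  4 → (4, 'cbaab')
  5 → (3, 'ccbaab')
  6 → (2, 'cccbaab')
  7 → (1, 'ccccbaab')
  8 → (0, 'cccccbaab')

SA = [6, 7, 8, 5, 4, 3, 2, 1, 0]
rank  pair      lcp
   1  s[6:],s[7:]  1  'a'
   2  s[7:],s[8:]  0  ''
   3  s[8:],s[5:]  1  'b'
   4  s[5:],s[4:]  0  ''
   5  s[4:],s[3:]  1  'c'
   6  s[3:],s[2:]  2  'cc'
   7  s[2:],s[1:]  3  'ccc'
   8  s[1:],s[0:]  4  'cccc'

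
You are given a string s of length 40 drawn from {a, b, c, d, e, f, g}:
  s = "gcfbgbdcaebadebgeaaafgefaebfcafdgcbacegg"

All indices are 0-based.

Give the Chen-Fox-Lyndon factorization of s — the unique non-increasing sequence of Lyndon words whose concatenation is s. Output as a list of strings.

["g", "cf", "bg", "bdc", "aeb", "adebge", "aaafgefaebfcafdgcbacegg"]

emit factor 1: 'g' (i=0, period=1)
emit factor 2: 'cf' (i=1, period=2)
emit factor 3: 'bg' (i=3, period=2)
emit factor 4: 'bdc' (i=5, period=3)
emit factor 5: 'aeb' (i=8, period=3)
emit factor 6: 'adebge' (i=11, period=6)
emit factor 7: 'aaafgefaebfcafdgcbacegg' (i=17, period=23)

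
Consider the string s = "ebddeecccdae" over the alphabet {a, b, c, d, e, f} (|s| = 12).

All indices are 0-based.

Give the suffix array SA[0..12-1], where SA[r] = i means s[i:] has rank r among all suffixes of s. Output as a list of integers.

[10, 1, 6, 7, 8, 9, 2, 3, 11, 0, 5, 4]

rank→(start, suffix):
  0 → (10, 'ae')
  1 → (1, 'bddeecccdae')
  2 → (6, 'cccdae')
  3 → (7, 'ccdae')
  4 → (8, 'cdae')
  5 → (9, 'dae')
  6 → (2, 'ddeecccdae')
  7 → (3, 'deecccdae')
  8 → (11, 'e')
  9 → (0, 'ebddeecccdae')
  10 → (5, 'ecccdae')
  11 → (4, 'eecccdae')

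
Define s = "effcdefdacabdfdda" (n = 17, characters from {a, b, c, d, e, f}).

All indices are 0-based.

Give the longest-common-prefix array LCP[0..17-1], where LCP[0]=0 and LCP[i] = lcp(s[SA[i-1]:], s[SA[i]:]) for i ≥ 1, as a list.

[0, 1, 1, 0, 0, 1, 0, 2, 1, 1, 1, 0, 2, 0, 1, 2, 1]

rank | idx | suffix
   0 |  16 | a
   1 |  10 | abdfdda
   2 |   8 | acabdfdda
   3 |  11 | bdfdda
   4 |   9 | cabdfdda
   5 |   3 | cdefdacabdfdda
   6 |  15 | da
   7 |   7 | dacabdfdda
   8 |  14 | dda
   9 |   4 | defdacabdfdda
  10 |  12 | dfdda
  11 |   5 | efdacabdfdda
  12 |   0 | effcdefdacabdfdda
  13 |   2 | fcdefdacabdfdda
  14 |   6 | fdacabdfdda
  15 |  13 | fdda
  16 |   1 | ffcdefdacabdfdda

SA = [16, 10, 8, 11, 9, 3, 15, 7, 14, 4, 12, 5, 0, 2, 6, 13, 1]
[i] adj suffixes → lcp
  [1] 16/10 → 1 ('a')
  [2] 10/8 → 1 ('a')
  [3] 8/11 → 0 ('')
  [4] 11/9 → 0 ('')
  [5] 9/3 → 1 ('c')
  [6] 3/15 → 0 ('')
  [7] 15/7 → 2 ('da')
  [8] 7/14 → 1 ('d')
  [9] 14/4 → 1 ('d')
  [10] 4/12 → 1 ('d')
  [11] 12/5 → 0 ('')
  [12] 5/0 → 2 ('ef')
  [13] 0/2 → 0 ('')
  [14] 2/6 → 1 ('f')
  [15] 6/13 → 2 ('fd')
  [16] 13/1 → 1 ('f')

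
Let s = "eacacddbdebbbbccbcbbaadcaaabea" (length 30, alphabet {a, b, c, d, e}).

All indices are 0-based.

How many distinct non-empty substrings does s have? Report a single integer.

429

sorted suffixes:
  #0 SA[0]=29  'a'
  #1 SA[1]=24  'aaabea'
  #2 SA[2]=25  'aabea'
  #3 SA[3]=20  'aadcaaabea'
  #4 SA[4]=26  'abea'
  #5 SA[5]=1  'acacddbdebbbbccbcbbaadcaaabea'
  #6 SA[6]=3  'acddbdebbbbccbcbbaadcaaabea'
  #7 SA[7]=21  'adcaaabea'
  #8 SA[8]=19  'baadcaaabea'
  #9 SA[9]=18  'bbaadcaaabea'
  #10 SA[10]=10  'bbbbccbcbbaadcaaabea'
  #11 SA[11]=11  'bbbccbcbbaadcaaabea'
  #12 SA[12]=12  'bbccbcbbaadcaaabea'
  #13 SA[13]=16  'bcbbaadcaaabea'
  #14 SA[14]=13  'bccbcbbaadcaaabea'
  #15 SA[15]=7  'bdebbbbccbcbbaadcaaabea'
  #16 SA[16]=27  'bea'
  #17 SA[17]=23  'caaabea'
  #18 SA[18]=2  'cacddbdebbbbccbcbbaadcaaabea'
  #19 SA[19]=17  'cbbaadcaaabea'
  #20 SA[20]=15  'cbcbbaadcaaabea'
  #21 SA[21]=14  'ccbcbbaadcaaabea'
  #22 SA[22]=4  'cddbdebbbbccbcbbaadcaaabea'
  #23 SA[23]=6  'dbdebbbbccbcbbaadcaaabea'
  #24 SA[24]=22  'dcaaabea'
  #25 SA[25]=5  'ddbdebbbbccbcbbaadcaaabea'
  #26 SA[26]=8  'debbbbccbcbbaadcaaabea'
  #27 SA[27]=28  'ea'
  #28 SA[28]=0  'eacacddbdebbbbccbcbbaadcaaabea'
  #29 SA[29]=9  'ebbbbccbcbbaadcaaabea'

SA = [29, 24, 25, 20, 26, 1, 3, 21, 19, 18, 10, 11, 12, 16, 13, 7, 27, 23, 2, 17, 15, 14, 4, 6, 22, 5, 8, 28, 0, 9]
rank  pair      lcp
   1  s[29:],s[24:]  1  'a'
   2  s[24:],s[25:]  2  'aa'
   3  s[25:],s[20:]  2  'aa'
   4  s[20:],s[26:]  1  'a'
   5  s[26:],s[1:]  1  'a'
   6  s[1:],s[3:]  2  'ac'
   7  s[3:],s[21:]  1  'a'
   8  s[21:],s[19:]  0  ''
   9  s[19:],s[18:]  1  'b'
  10  s[18:],s[10:]  2  'bb'
  11  s[10:],s[11:]  3  'bbb'
  12  s[11:],s[12:]  2  'bb'
  13  s[12:],s[16:]  1  'b'
  14  s[16:],s[13:]  2  'bc'
  15  s[13:],s[7:]  1  'b'
  16  s[7:],s[27:]  1  'b'
  17  s[27:],s[23:]  0  ''
  18  s[23:],s[2:]  2  'ca'
  19  s[2:],s[17:]  1  'c'
  20  s[17:],s[15:]  2  'cb'
  21  s[15:],s[14:]  1  'c'
  22  s[14:],s[4:]  1  'c'
  23  s[4:],s[6:]  0  ''
  24  s[6:],s[22:]  1  'd'
  25  s[22:],s[5:]  1  'd'
  26  s[5:],s[8:]  1  'd'
  27  s[8:],s[28:]  0  ''
  28  s[28:],s[0:]  2  'ea'
  29  s[0:],s[9:]  1  'e'

n(n+1)/2 = 30·31/2 = 465
Σ LCP = 0 + 1 + 2 + 2 + 1 + 1 + 2 + 1 + 0 + 1 + 2 + 3 + 2 + 1 + 2 + 1 + 1 + 0 + 2 + 1 + 2 + 1 + 1 + 0 + 1 + 1 + 1 + 0 + 2 + 1 = 36
distinct = 465 − 36 = 429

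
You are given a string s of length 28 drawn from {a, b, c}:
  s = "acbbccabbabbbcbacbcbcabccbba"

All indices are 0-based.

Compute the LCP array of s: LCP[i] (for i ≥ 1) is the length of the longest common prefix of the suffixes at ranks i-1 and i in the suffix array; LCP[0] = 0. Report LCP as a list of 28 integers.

rank→(start, suffix):
  0 → (27, 'a')
  1 → (6, 'abbabbbcbacbcbcabccbba')
  2 → (9, 'abbbcbacbcbcabccbba')
  3 → (21, 'abccbba')
  4 → (0, 'acbbccabbabbbcbacbcbcabccbba')
  5 → (15, 'acbcbcabccbba')
  6 → (26, 'ba')
  7 → (8, 'babbbcbacbcbcabccbba')
  8 → (14, 'bacbcbcabccbba')
  9 → (25, 'bba')
  10 → (7, 'bbabbbcbacbcbcabccbba')
  11 → (10, 'bbbcbacbcbcabccbba')
  12 → (11, 'bbcbacbcbcabccbba')
  13 → (2, 'bbccabbabbbcbacbcbcabccbba')
  14 → (19, 'bcabccbba')
  15 → (12, 'bcbacbcbcabccbba')
  16 → (17, 'bcbcabccbba')
  17 → (3, 'bccabbabbbcbacbcbcabccbba')
  18 → (22, 'bccbba')
  19 → (5, 'cabbabbbcbacbcbcabccbba')
  20 → (20, 'cabccbba')
  21 → (13, 'cbacbcbcabccbba')
  22 → (24, 'cbba')
  23 → (1, 'cbbccabbabbbcbacbcbcabccbba')
  24 → (18, 'cbcabccbba')
  25 → (16, 'cbcbcabccbba')
  26 → (4, 'ccabbabbbcbacbcbcabccbba')
  27 → (23, 'ccbba')

SA = [27, 6, 9, 21, 0, 15, 26, 8, 14, 25, 7, 10, 11, 2, 19, 12, 17, 3, 22, 5, 20, 13, 24, 1, 18, 16, 4, 23]
[i] adj suffixes → lcp
  [1] 27/6 → 1 ('a')
  [2] 6/9 → 3 ('abb')
  [3] 9/21 → 2 ('ab')
  [4] 21/0 → 1 ('a')
  [5] 0/15 → 3 ('acb')
  [6] 15/26 → 0 ('')
  [7] 26/8 → 2 ('ba')
  [8] 8/14 → 2 ('ba')
  [9] 14/25 → 1 ('b')
  [10] 25/7 → 3 ('bba')
  [11] 7/10 → 2 ('bb')
  [12] 10/11 → 2 ('bb')
  [13] 11/2 → 3 ('bbc')
  [14] 2/19 → 1 ('b')
  [15] 19/12 → 2 ('bc')
  [16] 12/17 → 3 ('bcb')
  [17] 17/3 → 2 ('bc')
  [18] 3/22 → 3 ('bcc')
  [19] 22/5 → 0 ('')
  [20] 5/20 → 3 ('cab')
  [21] 20/13 → 1 ('c')
  [22] 13/24 → 2 ('cb')
  [23] 24/1 → 3 ('cbb')
  [24] 1/18 → 2 ('cb')
  [25] 18/16 → 3 ('cbc')
  [26] 16/4 → 1 ('c')
  [27] 4/23 → 2 ('cc')

[0, 1, 3, 2, 1, 3, 0, 2, 2, 1, 3, 2, 2, 3, 1, 2, 3, 2, 3, 0, 3, 1, 2, 3, 2, 3, 1, 2]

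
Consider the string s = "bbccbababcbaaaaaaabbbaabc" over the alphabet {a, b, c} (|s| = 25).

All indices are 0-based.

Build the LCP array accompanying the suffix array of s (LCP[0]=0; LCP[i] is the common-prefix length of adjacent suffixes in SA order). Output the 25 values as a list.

rank | idx | suffix
   0 |  11 | aaaaaaabbbaabc
   1 |  12 | aaaaaabbbaabc
   2 |  13 | aaaaabbbaabc
   3 |  14 | aaaabbbaabc
   4 |  15 | aaabbbaabc
   5 |  16 | aabbbaabc
   6 |  21 | aabc
   7 |   5 | ababcbaaaaaaabbbaabc
   8 |  17 | abbbaabc
   9 |  22 | abc
  10 |   7 | abcbaaaaaaabbbaabc
  11 |  10 | baaaaaaabbbaabc
  12 |  20 | baabc
  13 |   4 | bababcbaaaaaaabbbaabc
  14 |   6 | babcbaaaaaaabbbaabc
  15 |  19 | bbaabc
  16 |  18 | bbbaabc
  17 |   0 | bbccbababcbaaaaaaabbbaabc
  18 |  23 | bc
  19 |   8 | bcbaaaaaaabbbaabc
  20 |   1 | bccbababcbaaaaaaabbbaabc
  21 |  24 | c
  22 |   9 | cbaaaaaaabbbaabc
  23 |   3 | cbababcbaaaaaaabbbaabc
  24 |   2 | ccbababcbaaaaaaabbbaabc

SA = [11, 12, 13, 14, 15, 16, 21, 5, 17, 22, 7, 10, 20, 4, 6, 19, 18, 0, 23, 8, 1, 24, 9, 3, 2]
rank  pair      lcp
   1  s[11:],s[12:]  6  'aaaaaa'
   2  s[12:],s[13:]  5  'aaaaa'
   3  s[13:],s[14:]  4  'aaaa'
   4  s[14:],s[15:]  3  'aaa'
   5  s[15:],s[16:]  2  'aa'
   6  s[16:],s[21:]  3  'aab'
   7  s[21:],s[5:]  1  'a'
   8  s[5:],s[17:]  2  'ab'
   9  s[17:],s[22:]  2  'ab'
  10  s[22:],s[7:]  3  'abc'
  11  s[7:],s[10:]  0  ''
  12  s[10:],s[20:]  3  'baa'
  13  s[20:],s[4:]  2  'ba'
  14  s[4:],s[6:]  3  'bab'
  15  s[6:],s[19:]  1  'b'
  16  s[19:],s[18:]  2  'bb'
  17  s[18:],s[0:]  2  'bb'
  18  s[0:],s[23:]  1  'b'
  19  s[23:],s[8:]  2  'bc'
  20  s[8:],s[1:]  2  'bc'
  21  s[1:],s[24:]  0  ''
  22  s[24:],s[9:]  1  'c'
  23  s[9:],s[3:]  3  'cba'
  24  s[3:],s[2:]  1  'c'

[0, 6, 5, 4, 3, 2, 3, 1, 2, 2, 3, 0, 3, 2, 3, 1, 2, 2, 1, 2, 2, 0, 1, 3, 1]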